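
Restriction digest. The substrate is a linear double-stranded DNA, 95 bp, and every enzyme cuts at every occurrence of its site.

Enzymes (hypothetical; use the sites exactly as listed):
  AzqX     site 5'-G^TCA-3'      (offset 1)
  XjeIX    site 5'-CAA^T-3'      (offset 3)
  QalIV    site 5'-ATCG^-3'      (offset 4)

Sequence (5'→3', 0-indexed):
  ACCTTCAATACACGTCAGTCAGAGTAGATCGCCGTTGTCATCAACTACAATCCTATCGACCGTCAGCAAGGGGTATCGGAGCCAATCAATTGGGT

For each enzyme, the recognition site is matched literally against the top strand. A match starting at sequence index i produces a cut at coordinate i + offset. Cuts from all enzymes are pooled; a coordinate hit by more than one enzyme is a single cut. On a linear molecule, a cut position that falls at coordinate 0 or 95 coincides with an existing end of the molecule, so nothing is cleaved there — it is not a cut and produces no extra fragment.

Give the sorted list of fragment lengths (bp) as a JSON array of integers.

Site scan:
  AzqX (GTCA, off=1): starts [13, 17, 36, 61] → cuts [14, 18, 37, 62]
  XjeIX (CAAT, off=3): starts [5, 47, 82, 86] → cuts [8, 50, 85, 89]
  QalIV (ATCG, off=4): starts [27, 54, 74] → cuts [31, 58, 78]

All cut coordinates (distinct, sorted): [8, 14, 18, 31, 37, 50, 58, 62, 78, 85, 89]

Fragments:
  [0,8): 8 bp
  [8,14): 6 bp
  [14,18): 4 bp
  [18,31): 13 bp
  [31,37): 6 bp
  [37,50): 13 bp
  [50,58): 8 bp
  [58,62): 4 bp
  [62,78): 16 bp
  [78,85): 7 bp
  [85,89): 4 bp
  [89,95): 6 bp

[4,4,4,6,6,6,7,8,8,13,13,16]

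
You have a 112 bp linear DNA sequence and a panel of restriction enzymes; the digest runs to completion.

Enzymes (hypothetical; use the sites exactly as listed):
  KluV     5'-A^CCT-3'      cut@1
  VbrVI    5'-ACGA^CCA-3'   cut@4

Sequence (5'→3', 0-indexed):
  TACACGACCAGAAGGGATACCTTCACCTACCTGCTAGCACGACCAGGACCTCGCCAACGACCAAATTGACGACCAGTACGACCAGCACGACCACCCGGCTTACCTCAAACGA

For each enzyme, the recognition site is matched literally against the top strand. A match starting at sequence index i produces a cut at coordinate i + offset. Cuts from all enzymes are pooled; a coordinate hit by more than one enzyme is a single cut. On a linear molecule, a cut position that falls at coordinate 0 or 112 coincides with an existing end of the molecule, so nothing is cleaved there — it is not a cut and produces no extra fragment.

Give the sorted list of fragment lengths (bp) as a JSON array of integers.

[4,6,6,7,9,9,10,12,12,12,12,13]

Site scan:
  KluV ACCT/1: at [18, 24, 28, 47, 101] ⇒ [19, 25, 29, 48, 102]
  VbrVI ACGACCA/4: at [3, 38, 56, 68, 77, 86] ⇒ [7, 42, 60, 72, 81, 90]

Pooled cuts: [7, 19, 25, 29, 42, 48, 60, 72, 81, 90, 102]

Fragments:
  [0,7): 7 bp
  [7,19): 12 bp
  [19,25): 6 bp
  [25,29): 4 bp
  [29,42): 13 bp
  [42,48): 6 bp
  [48,60): 12 bp
  [60,72): 12 bp
  [72,81): 9 bp
  [81,90): 9 bp
  [90,102): 12 bp
  [102,112): 10 bp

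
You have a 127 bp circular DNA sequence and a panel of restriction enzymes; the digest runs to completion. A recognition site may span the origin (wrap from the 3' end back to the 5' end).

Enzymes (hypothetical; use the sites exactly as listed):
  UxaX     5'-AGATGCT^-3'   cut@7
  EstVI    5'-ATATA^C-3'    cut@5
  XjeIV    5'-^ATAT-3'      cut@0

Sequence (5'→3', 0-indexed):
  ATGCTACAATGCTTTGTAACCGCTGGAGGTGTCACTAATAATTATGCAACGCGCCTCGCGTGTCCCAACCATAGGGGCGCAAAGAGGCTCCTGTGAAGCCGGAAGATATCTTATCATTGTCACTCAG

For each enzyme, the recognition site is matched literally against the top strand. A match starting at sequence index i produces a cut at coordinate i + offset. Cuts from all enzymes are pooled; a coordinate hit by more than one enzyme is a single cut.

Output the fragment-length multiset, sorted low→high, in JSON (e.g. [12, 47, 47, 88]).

Per-enzyme occurrences:
  UxaX AGATGCT/7: at [125] ⇒ [5]
  EstVI (ATATAC, off=5): no sites
  XjeIV ATAT/0: at [105] ⇒ [105]

Pooled cuts: [5, 105]

Fragment lengths:
  5→105: 100 bp
  105→5 (wrap): 127-105+5 = 27 bp

[27,100]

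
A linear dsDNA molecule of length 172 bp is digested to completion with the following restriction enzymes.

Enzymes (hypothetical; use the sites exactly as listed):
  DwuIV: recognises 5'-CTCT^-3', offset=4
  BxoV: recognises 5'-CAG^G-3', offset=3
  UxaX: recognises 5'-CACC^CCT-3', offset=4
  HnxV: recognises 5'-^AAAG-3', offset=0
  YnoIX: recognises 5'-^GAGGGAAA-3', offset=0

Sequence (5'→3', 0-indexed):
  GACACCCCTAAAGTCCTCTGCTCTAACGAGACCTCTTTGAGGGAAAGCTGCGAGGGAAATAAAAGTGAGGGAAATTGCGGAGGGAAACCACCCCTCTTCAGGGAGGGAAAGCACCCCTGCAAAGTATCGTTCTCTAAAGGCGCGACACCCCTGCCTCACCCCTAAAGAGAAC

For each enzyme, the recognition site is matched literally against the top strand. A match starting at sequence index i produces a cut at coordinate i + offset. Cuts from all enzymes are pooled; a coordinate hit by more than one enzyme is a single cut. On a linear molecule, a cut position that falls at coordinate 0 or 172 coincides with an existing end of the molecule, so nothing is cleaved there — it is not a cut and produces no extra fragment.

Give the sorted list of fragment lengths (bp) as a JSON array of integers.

[1,2,3,3,4,5,5,5,5,5,5,6,8,8,9,10,10,11,12,13,13,14,15]

Scan for sites:
  DwuIV CTCT/4: at [15, 20, 32, 93, 131] ⇒ [19, 24, 36, 97, 135]
  BxoV CAGG/3: at [98] ⇒ [101]
  UxaX CACCCCT/4: at [2, 88, 111, 145, 156] ⇒ [6, 92, 115, 149, 160]
  HnxV AAAG/0: at [9, 43, 61, 107, 120, 135, 163] ⇒ [9, 43, 61, 107, 120, 135, 163]
  YnoIX GAGGGAAA/0: at [38, 51, 66, 79, 102] ⇒ [38, 51, 66, 79, 102]

All cut coordinates (distinct, sorted): [6, 9, 19, 24, 36, 38, 43, 51, 61, 66, 79, 92, 97, 101, 102, 107, 115, 120, 135, 149, 160, 163]

Fragment lengths:
  [0,6): 6 bp
  [6,9): 3 bp
  [9,19): 10 bp
  [19,24): 5 bp
  [24,36): 12 bp
  [36,38): 2 bp
  [38,43): 5 bp
  [43,51): 8 bp
  [51,61): 10 bp
  [61,66): 5 bp
  [66,79): 13 bp
  [79,92): 13 bp
  [92,97): 5 bp
  [97,101): 4 bp
  [101,102): 1 bp
  [102,107): 5 bp
  [107,115): 8 bp
  [115,120): 5 bp
  [120,135): 15 bp
  [135,149): 14 bp
  [149,160): 11 bp
  [160,163): 3 bp
  [163,172): 9 bp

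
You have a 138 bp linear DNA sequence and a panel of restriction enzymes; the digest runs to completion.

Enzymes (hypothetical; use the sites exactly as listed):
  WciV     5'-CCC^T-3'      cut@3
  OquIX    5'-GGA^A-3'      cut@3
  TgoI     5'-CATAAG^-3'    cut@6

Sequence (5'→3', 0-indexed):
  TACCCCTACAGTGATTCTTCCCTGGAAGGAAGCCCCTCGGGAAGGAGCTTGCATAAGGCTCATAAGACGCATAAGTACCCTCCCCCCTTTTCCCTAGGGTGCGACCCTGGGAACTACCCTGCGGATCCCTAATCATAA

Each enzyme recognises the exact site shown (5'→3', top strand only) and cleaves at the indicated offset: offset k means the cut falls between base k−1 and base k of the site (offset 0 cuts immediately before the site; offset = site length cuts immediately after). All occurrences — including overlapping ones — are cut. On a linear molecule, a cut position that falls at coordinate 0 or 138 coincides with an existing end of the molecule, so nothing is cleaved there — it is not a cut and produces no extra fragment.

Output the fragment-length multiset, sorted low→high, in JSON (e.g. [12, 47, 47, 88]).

[4,4,5,5,6,6,6,7,7,7,9,9,9,10,13,15,16]

Site scan:
  WciV CCCT/3: at [3, 19, 33, 77, 84, 91, 104, 116, 126] ⇒ [6, 22, 36, 80, 87, 94, 107, 119, 129]
  OquIX GGAA/3: at [23, 27, 39, 109] ⇒ [26, 30, 42, 112]
  TgoI CATAAG/6: at [51, 60, 69] ⇒ [57, 66, 75]

All cut coordinates (distinct, sorted): [6, 22, 26, 30, 36, 42, 57, 66, 75, 80, 87, 94, 107, 112, 119, 129]

Fragments:
  [0,6): 6 bp
  [6,22): 16 bp
  [22,26): 4 bp
  [26,30): 4 bp
  [30,36): 6 bp
  [36,42): 6 bp
  [42,57): 15 bp
  [57,66): 9 bp
  [66,75): 9 bp
  [75,80): 5 bp
  [80,87): 7 bp
  [87,94): 7 bp
  [94,107): 13 bp
  [107,112): 5 bp
  [112,119): 7 bp
  [119,129): 10 bp
  [129,138): 9 bp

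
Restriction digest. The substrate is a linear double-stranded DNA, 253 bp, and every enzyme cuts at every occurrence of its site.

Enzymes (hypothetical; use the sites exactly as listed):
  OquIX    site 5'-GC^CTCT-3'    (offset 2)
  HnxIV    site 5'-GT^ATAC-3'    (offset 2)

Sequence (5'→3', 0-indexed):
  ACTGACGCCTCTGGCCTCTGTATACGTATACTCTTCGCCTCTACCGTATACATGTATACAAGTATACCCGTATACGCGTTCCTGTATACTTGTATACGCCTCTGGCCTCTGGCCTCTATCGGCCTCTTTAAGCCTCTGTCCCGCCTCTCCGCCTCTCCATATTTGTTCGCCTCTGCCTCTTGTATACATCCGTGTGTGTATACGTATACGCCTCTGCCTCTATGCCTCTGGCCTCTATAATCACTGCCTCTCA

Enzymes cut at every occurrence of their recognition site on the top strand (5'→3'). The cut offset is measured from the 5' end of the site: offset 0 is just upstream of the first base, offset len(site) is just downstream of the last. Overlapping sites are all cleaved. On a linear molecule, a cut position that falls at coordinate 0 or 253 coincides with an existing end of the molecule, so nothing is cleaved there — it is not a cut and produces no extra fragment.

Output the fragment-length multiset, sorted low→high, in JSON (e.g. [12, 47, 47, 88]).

[6,6,6,6,6,6,6,6,7,7,7,7,7,8,8,8,8,8,8,8,9,10,10,11,11,14,15,16,18]

Per-enzyme occurrences:
  OquIX GCCTCT/2: at [6, 13, 36, 97, 104, 111, 121, 131, 142, 150, 168, 174, 209, 215, 223, 230, 245] ⇒ [8, 15, 38, 99, 106, 113, 123, 133, 144, 152, 170, 176, 211, 217, 225, 232, 247]
  HnxIV GTATAC/2: at [19, 25, 45, 53, 61, 69, 83, 91, 181, 197, 203] ⇒ [21, 27, 47, 55, 63, 71, 85, 93, 183, 199, 205]

Pooled cuts: [8, 15, 21, 27, 38, 47, 55, 63, 71, 85, 93, 99, 106, 113, 123, 133, 144, 152, 170, 176, 183, 199, 205, 211, 217, 225, 232, 247]

Fragment lengths:
  [0,8): 8 bp
  [8,15): 7 bp
  [15,21): 6 bp
  [21,27): 6 bp
  [27,38): 11 bp
  [38,47): 9 bp
  [47,55): 8 bp
  [55,63): 8 bp
  [63,71): 8 bp
  [71,85): 14 bp
  [85,93): 8 bp
  [93,99): 6 bp
  [99,106): 7 bp
  [106,113): 7 bp
  [113,123): 10 bp
  [123,133): 10 bp
  [133,144): 11 bp
  [144,152): 8 bp
  [152,170): 18 bp
  [170,176): 6 bp
  [176,183): 7 bp
  [183,199): 16 bp
  [199,205): 6 bp
  [205,211): 6 bp
  [211,217): 6 bp
  [217,225): 8 bp
  [225,232): 7 bp
  [232,247): 15 bp
  [247,253): 6 bp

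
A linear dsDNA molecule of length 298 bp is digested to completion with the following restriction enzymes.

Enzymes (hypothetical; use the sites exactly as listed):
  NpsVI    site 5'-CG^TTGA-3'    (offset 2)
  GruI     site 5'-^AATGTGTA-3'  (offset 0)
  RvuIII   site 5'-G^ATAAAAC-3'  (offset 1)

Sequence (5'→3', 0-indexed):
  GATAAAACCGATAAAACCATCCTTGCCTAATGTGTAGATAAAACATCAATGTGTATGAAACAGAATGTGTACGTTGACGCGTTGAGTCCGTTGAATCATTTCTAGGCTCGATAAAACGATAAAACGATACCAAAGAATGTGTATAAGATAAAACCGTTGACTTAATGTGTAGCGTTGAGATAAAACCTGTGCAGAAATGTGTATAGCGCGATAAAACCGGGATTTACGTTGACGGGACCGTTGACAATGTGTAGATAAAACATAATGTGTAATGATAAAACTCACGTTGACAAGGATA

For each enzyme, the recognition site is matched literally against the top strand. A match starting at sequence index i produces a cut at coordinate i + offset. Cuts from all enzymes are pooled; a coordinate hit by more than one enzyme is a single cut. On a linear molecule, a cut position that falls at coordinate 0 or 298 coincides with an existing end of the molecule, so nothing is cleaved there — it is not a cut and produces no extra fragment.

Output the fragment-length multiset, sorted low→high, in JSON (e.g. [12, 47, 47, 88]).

[1,5,5,7,8,8,9,9,9,9,9,9,10,10,11,11,12,12,12,12,15,16,16,17,18,18,20]

Scan for sites:
  NpsVI CGTTGA/2: at [71, 79, 88, 154, 172, 226, 238, 284] ⇒ [73, 81, 90, 156, 174, 228, 240, 286]
  GruI AATGTGTA/0: at [28, 47, 63, 135, 163, 195, 245, 263] ⇒ [28, 47, 63, 135, 163, 195, 245, 263]
  RvuIII GATAAAAC/1: at [0, 9, 36, 109, 117, 146, 178, 209, 253, 273] ⇒ [1, 10, 37, 110, 118, 147, 179, 210, 254, 274]

Pooled cuts: [1, 10, 28, 37, 47, 63, 73, 81, 90, 110, 118, 135, 147, 156, 163, 174, 179, 195, 210, 228, 240, 245, 254, 263, 274, 286]

Fragment lengths:
  [0,1): 1 bp
  [1,10): 9 bp
  [10,28): 18 bp
  [28,37): 9 bp
  [37,47): 10 bp
  [47,63): 16 bp
  [63,73): 10 bp
  [73,81): 8 bp
  [81,90): 9 bp
  [90,110): 20 bp
  [110,118): 8 bp
  [118,135): 17 bp
  [135,147): 12 bp
  [147,156): 9 bp
  [156,163): 7 bp
  [163,174): 11 bp
  [174,179): 5 bp
  [179,195): 16 bp
  [195,210): 15 bp
  [210,228): 18 bp
  [228,240): 12 bp
  [240,245): 5 bp
  [245,254): 9 bp
  [254,263): 9 bp
  [263,274): 11 bp
  [274,286): 12 bp
  [286,298): 12 bp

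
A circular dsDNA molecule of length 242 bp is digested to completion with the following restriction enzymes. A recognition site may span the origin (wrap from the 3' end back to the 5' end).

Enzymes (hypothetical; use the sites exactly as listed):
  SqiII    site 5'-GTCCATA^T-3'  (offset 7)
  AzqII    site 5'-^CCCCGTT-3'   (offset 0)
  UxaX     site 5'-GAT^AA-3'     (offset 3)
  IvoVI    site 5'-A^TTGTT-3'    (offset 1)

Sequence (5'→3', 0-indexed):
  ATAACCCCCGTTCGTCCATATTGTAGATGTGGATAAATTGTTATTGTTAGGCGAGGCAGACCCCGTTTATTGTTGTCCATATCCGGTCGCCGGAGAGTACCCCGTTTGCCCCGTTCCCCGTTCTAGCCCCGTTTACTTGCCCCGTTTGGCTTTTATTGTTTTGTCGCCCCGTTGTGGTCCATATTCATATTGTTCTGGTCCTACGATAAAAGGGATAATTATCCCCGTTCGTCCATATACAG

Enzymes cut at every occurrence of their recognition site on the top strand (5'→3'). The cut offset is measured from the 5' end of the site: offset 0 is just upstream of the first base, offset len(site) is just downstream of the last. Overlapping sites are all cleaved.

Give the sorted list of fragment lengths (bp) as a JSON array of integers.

[3,3,6,6,6,7,7,9,9,9,11,11,12,13,14,15,15,16,17,17,18,18]

Scan for sites:
  SqiII GTCCATAT/7: at [13, 74, 176, 230] ⇒ [20, 81, 183, 237]
  AzqII CCCCGTT/0: at [5, 60, 99, 108, 115, 126, 139, 166, 222] ⇒ [5, 60, 99, 108, 115, 126, 139, 166, 222]
  UxaX GATAA/3: at [31, 204, 213, 241] ⇒ [2, 34, 207, 216]
  IvoVI ATTGTT/1: at [36, 42, 68, 154, 188] ⇒ [37, 43, 69, 155, 189]

All cut coordinates (distinct, sorted): [2, 5, 20, 34, 37, 43, 60, 69, 81, 99, 108, 115, 126, 139, 155, 166, 183, 189, 207, 216, 222, 237]

Fragment lengths:
  2→5: 3 bp
  5→20: 15 bp
  20→34: 14 bp
  34→37: 3 bp
  37→43: 6 bp
  43→60: 17 bp
  60→69: 9 bp
  69→81: 12 bp
  81→99: 18 bp
  99→108: 9 bp
  108→115: 7 bp
  115→126: 11 bp
  126→139: 13 bp
  139→155: 16 bp
  155→166: 11 bp
  166→183: 17 bp
  183→189: 6 bp
  189→207: 18 bp
  207→216: 9 bp
  216→222: 6 bp
  222→237: 15 bp
  237→2 (wrap): 242-237+2 = 7 bp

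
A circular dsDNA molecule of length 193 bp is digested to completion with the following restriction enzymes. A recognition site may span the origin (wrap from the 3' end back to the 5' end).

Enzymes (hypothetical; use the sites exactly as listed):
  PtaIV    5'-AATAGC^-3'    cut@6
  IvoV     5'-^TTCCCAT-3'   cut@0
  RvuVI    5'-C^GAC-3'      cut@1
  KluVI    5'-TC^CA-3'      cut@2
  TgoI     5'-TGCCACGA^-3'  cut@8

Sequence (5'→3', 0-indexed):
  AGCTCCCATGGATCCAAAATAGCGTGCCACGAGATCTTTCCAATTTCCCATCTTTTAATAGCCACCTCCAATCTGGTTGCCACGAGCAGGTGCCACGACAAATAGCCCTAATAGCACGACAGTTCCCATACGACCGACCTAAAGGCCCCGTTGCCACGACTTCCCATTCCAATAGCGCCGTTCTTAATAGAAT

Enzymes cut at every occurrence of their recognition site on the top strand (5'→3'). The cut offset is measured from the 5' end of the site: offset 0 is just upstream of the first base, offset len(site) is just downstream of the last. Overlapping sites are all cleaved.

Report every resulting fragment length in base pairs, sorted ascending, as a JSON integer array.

Scan for sites:
  PtaIV AATAGC/6: at [17, 56, 100, 109, 170, 190] ⇒ [3, 23, 62, 106, 115, 176]
  IvoV TTCCCAT/0: at [44, 122, 160] ⇒ [44, 122, 160]
  RvuVI CGAC/1: at [95, 116, 130, 134, 156] ⇒ [96, 117, 131, 135, 157]
  KluVI TCCA/2: at [12, 38, 66, 167] ⇒ [14, 40, 68, 169]
  TgoI TGCCACGA/8: at [24, 77, 90, 151] ⇒ [32, 85, 98, 159]

All cut coordinates (distinct, sorted): [3, 14, 23, 32, 40, 44, 62, 68, 85, 96, 98, 106, 115, 117, 122, 131, 135, 157, 159, 160, 169, 176]

Fragments:
  3→14: 11 bp
  14→23: 9 bp
  23→32: 9 bp
  32→40: 8 bp
  40→44: 4 bp
  44→62: 18 bp
  62→68: 6 bp
  68→85: 17 bp
  85→96: 11 bp
  96→98: 2 bp
  98→106: 8 bp
  106→115: 9 bp
  115→117: 2 bp
  117→122: 5 bp
  122→131: 9 bp
  131→135: 4 bp
  135→157: 22 bp
  157→159: 2 bp
  159→160: 1 bp
  160→169: 9 bp
  169→176: 7 bp
  176→3 (wrap): 193-176+3 = 20 bp

[1,2,2,2,4,4,5,6,7,8,8,9,9,9,9,9,11,11,17,18,20,22]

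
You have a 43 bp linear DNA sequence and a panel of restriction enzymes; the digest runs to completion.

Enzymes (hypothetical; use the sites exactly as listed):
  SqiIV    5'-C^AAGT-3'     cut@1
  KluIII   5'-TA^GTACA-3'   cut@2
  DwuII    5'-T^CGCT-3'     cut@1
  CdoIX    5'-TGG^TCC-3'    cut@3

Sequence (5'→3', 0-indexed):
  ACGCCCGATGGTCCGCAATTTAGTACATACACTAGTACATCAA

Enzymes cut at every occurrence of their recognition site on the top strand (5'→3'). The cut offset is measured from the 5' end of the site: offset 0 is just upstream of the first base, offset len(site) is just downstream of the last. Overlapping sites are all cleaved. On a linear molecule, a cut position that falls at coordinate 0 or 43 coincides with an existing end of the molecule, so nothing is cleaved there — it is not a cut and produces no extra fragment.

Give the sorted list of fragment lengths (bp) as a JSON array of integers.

Per-enzyme occurrences:
  SqiIV (CAAGT, off=1): no sites
  KluIII TAGTACA/2: at [20, 32] ⇒ [22, 34]
  DwuII (TCGCT, off=1): no sites
  CdoIX TGGTCC/3: at [8] ⇒ [11]

All cut coordinates (distinct, sorted): [11, 22, 34]

Fragment lengths:
  [0,11): 11 bp
  [11,22): 11 bp
  [22,34): 12 bp
  [34,43): 9 bp

[9,11,11,12]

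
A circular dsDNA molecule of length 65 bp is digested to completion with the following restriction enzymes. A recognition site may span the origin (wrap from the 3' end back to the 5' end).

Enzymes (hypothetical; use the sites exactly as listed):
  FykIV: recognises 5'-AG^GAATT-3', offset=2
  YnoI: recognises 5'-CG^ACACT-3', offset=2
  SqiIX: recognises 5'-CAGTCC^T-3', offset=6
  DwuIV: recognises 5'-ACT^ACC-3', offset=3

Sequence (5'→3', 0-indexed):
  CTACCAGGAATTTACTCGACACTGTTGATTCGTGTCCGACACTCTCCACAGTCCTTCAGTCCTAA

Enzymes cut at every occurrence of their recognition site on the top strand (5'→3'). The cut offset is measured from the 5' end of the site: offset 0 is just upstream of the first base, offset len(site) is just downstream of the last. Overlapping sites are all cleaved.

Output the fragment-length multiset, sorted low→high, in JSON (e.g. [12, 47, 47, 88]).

Per-enzyme occurrences:
  FykIV (AGGAATT, off=2): starts [5] → cuts [7]
  YnoI (CGACACT, off=2): starts [16, 36] → cuts [18, 38]
  SqiIX (CAGTCCT, off=6): starts [48, 56] → cuts [54, 62]
  DwuIV (ACTACC, off=3): starts [64] → cuts [2]

Pooled cuts: [2, 7, 18, 38, 54, 62]

Fragment lengths:
  2→7: 5 bp
  7→18: 11 bp
  18→38: 20 bp
  38→54: 16 bp
  54→62: 8 bp
  62→2 (wrap): 65-62+2 = 5 bp

[5,5,8,11,16,20]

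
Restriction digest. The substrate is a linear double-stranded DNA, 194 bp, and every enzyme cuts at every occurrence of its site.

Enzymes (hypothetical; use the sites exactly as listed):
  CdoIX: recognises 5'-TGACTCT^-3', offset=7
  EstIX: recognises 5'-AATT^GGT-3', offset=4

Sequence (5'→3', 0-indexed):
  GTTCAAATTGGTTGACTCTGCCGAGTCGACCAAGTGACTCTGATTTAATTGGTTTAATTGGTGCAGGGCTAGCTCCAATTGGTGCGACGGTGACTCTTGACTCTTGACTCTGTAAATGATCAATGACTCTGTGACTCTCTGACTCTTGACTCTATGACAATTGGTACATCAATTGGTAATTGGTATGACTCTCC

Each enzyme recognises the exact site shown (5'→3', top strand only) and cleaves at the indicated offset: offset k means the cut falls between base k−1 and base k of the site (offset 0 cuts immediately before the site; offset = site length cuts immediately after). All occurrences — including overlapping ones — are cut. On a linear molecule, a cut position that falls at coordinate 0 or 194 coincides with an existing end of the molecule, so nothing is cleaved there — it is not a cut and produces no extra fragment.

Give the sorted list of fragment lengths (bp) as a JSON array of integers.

Scan for sites:
  CdoIX (TGACTCT, off=7): starts [12, 34, 90, 97, 104, 123, 131, 139, 146, 185] → cuts [19, 41, 97, 104, 111, 130, 138, 146, 153, 192]
  EstIX (AATTGGT, off=4): starts [5, 46, 55, 76, 158, 170, 177] → cuts [9, 50, 59, 80, 162, 174, 181]

All cut coordinates (distinct, sorted): [9, 19, 41, 50, 59, 80, 97, 104, 111, 130, 138, 146, 153, 162, 174, 181, 192]

Fragment lengths:
  [0,9): 9 bp
  [9,19): 10 bp
  [19,41): 22 bp
  [41,50): 9 bp
  [50,59): 9 bp
  [59,80): 21 bp
  [80,97): 17 bp
  [97,104): 7 bp
  [104,111): 7 bp
  [111,130): 19 bp
  [130,138): 8 bp
  [138,146): 8 bp
  [146,153): 7 bp
  [153,162): 9 bp
  [162,174): 12 bp
  [174,181): 7 bp
  [181,192): 11 bp
  [192,194): 2 bp

[2,7,7,7,7,8,8,9,9,9,9,10,11,12,17,19,21,22]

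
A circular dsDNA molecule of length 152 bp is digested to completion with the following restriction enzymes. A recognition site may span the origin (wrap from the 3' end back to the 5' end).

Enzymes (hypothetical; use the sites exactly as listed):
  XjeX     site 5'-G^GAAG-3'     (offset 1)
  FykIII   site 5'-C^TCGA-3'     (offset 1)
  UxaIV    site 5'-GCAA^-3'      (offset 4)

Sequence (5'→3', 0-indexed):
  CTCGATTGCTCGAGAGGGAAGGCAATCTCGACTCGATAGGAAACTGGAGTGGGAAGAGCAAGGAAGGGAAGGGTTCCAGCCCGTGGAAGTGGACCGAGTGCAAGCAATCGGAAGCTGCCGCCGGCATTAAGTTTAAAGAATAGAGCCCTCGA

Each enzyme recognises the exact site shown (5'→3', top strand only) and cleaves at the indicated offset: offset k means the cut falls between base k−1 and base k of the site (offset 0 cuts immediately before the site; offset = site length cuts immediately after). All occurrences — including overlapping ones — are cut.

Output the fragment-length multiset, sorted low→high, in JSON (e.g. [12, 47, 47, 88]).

Per-enzyme occurrences:
  XjeX GGAAG/1: at [16, 51, 61, 66, 84, 109] ⇒ [17, 52, 62, 67, 85, 110]
  FykIII CTCGA/1: at [0, 8, 26, 31, 147] ⇒ [1, 9, 27, 32, 148]
  UxaIV GCAA/4: at [21, 57, 99, 103] ⇒ [25, 61, 103, 107]

All cut coordinates (distinct, sorted): [1, 9, 17, 25, 27, 32, 52, 61, 62, 67, 85, 103, 107, 110, 148]

Fragments:
  1→9: 8 bp
  9→17: 8 bp
  17→25: 8 bp
  25→27: 2 bp
  27→32: 5 bp
  32→52: 20 bp
  52→61: 9 bp
  61→62: 1 bp
  62→67: 5 bp
  67→85: 18 bp
  85→103: 18 bp
  103→107: 4 bp
  107→110: 3 bp
  110→148: 38 bp
  148→1 (wrap): 152-148+1 = 5 bp

[1,2,3,4,5,5,5,8,8,8,9,18,18,20,38]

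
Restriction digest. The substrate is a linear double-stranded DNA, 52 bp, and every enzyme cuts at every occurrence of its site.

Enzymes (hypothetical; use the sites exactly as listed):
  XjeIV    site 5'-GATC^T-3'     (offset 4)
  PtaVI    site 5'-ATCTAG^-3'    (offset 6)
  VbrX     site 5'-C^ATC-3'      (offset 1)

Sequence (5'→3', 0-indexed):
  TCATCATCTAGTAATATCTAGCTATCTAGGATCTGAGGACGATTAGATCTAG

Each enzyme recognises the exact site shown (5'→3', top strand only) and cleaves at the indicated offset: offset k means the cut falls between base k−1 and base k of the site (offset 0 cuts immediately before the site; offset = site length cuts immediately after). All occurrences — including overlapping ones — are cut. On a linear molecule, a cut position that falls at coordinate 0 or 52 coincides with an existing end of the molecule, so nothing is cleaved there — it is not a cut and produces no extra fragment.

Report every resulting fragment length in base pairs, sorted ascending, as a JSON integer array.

[2,3,3,4,6,8,10,16]

Scan for sites:
  XjeIV (GATCT, off=4): starts [29, 45] → cuts [33, 49]
  PtaVI (ATCTAG, off=6): starts [5, 15, 23, 46] → cuts [11, 21, 29] (position 52 is a terminus of the linear molecule — no cut)
  VbrX (CATC, off=1): starts [1, 4] → cuts [2, 5]

Pooled cuts: [2, 5, 11, 21, 29, 33, 49]

Fragments:
  [0,2): 2 bp
  [2,5): 3 bp
  [5,11): 6 bp
  [11,21): 10 bp
  [21,29): 8 bp
  [29,33): 4 bp
  [33,49): 16 bp
  [49,52): 3 bp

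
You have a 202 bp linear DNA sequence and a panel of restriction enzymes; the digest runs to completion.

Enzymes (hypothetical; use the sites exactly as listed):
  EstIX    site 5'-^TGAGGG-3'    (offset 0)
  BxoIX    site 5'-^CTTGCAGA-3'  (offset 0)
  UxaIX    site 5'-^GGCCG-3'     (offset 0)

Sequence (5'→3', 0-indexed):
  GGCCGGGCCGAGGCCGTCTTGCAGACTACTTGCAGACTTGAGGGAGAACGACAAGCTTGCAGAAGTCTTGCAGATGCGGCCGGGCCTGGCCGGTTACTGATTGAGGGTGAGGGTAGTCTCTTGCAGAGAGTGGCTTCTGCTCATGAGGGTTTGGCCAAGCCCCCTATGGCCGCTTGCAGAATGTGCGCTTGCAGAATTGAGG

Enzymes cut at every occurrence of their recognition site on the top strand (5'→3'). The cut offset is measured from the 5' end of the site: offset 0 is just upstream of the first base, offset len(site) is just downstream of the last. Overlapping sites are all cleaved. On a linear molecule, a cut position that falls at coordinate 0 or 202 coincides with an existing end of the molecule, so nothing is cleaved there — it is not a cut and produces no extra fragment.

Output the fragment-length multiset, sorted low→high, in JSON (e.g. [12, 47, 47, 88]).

Per-enzyme occurrences:
  EstIX (TGAGGG, off=0): starts [38, 101, 107, 143] → cuts [38, 101, 107, 143]
  BxoIX (CTTGCAGA, off=0): starts [17, 28, 55, 66, 119, 172, 187] → cuts [17, 28, 55, 66, 119, 172, 187]
  UxaIX (GGCCG, off=0): starts [0, 5, 11, 77, 87, 167] → cuts [5, 11, 77, 87, 167] (position 0 is a terminus of the linear molecule — no cut)

All cut coordinates (distinct, sorted): [5, 11, 17, 28, 38, 55, 66, 77, 87, 101, 107, 119, 143, 167, 172, 187]

Fragment lengths:
  [0,5): 5 bp
  [5,11): 6 bp
  [11,17): 6 bp
  [17,28): 11 bp
  [28,38): 10 bp
  [38,55): 17 bp
  [55,66): 11 bp
  [66,77): 11 bp
  [77,87): 10 bp
  [87,101): 14 bp
  [101,107): 6 bp
  [107,119): 12 bp
  [119,143): 24 bp
  [143,167): 24 bp
  [167,172): 5 bp
  [172,187): 15 bp
  [187,202): 15 bp

[5,5,6,6,6,10,10,11,11,11,12,14,15,15,17,24,24]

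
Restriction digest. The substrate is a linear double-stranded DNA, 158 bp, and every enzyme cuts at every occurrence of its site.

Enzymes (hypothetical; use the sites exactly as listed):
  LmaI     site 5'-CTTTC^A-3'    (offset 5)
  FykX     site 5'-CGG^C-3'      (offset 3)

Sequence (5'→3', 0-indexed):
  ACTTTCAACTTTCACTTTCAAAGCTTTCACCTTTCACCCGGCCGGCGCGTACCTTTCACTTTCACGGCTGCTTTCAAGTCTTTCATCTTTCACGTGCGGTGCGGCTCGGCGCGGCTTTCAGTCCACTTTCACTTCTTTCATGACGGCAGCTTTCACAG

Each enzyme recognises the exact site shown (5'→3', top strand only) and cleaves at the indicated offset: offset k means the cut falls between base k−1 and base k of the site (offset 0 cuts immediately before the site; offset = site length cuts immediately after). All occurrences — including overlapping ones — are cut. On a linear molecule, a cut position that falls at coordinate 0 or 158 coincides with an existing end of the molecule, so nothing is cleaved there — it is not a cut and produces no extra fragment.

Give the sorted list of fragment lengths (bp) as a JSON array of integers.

Site scan:
  LmaI (CTTTCA, off=5): starts [1, 8, 14, 23, 30, 52, 58, 70, 79, 86, 114, 125, 134, 149] → cuts [6, 13, 19, 28, 35, 57, 63, 75, 84, 91, 119, 130, 139, 154]
  FykX (CGGC, off=3): starts [38, 42, 64, 101, 106, 111, 143] → cuts [41, 45, 67, 104, 109, 114, 146]

All cut coordinates (distinct, sorted): [6, 13, 19, 28, 35, 41, 45, 57, 63, 67, 75, 84, 91, 104, 109, 114, 119, 130, 139, 146, 154]

Fragment lengths:
  [0,6): 6 bp
  [6,13): 7 bp
  [13,19): 6 bp
  [19,28): 9 bp
  [28,35): 7 bp
  [35,41): 6 bp
  [41,45): 4 bp
  [45,57): 12 bp
  [57,63): 6 bp
  [63,67): 4 bp
  [67,75): 8 bp
  [75,84): 9 bp
  [84,91): 7 bp
  [91,104): 13 bp
  [104,109): 5 bp
  [109,114): 5 bp
  [114,119): 5 bp
  [119,130): 11 bp
  [130,139): 9 bp
  [139,146): 7 bp
  [146,154): 8 bp
  [154,158): 4 bp

[4,4,4,5,5,5,6,6,6,6,7,7,7,7,8,8,9,9,9,11,12,13]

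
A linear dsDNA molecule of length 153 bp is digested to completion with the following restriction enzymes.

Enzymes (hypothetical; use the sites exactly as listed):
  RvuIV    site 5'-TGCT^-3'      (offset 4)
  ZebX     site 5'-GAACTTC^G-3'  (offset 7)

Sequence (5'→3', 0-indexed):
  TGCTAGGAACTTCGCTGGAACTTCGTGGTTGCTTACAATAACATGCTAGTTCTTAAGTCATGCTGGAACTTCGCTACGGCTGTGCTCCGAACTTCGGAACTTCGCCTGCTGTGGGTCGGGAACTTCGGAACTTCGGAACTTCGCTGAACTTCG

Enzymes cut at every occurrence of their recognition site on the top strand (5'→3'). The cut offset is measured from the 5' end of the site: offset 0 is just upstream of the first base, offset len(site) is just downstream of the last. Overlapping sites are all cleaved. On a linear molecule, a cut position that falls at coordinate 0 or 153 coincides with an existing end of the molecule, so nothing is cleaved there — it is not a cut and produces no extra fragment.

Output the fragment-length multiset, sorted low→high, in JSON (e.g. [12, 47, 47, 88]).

Per-enzyme occurrences:
  RvuIV (TGCT, off=4): starts [0, 29, 43, 60, 82, 106] → cuts [4, 33, 47, 64, 86, 110]
  ZebX (GAACTTCG, off=7): starts [6, 17, 65, 88, 96, 119, 127, 135, 145] → cuts [13, 24, 72, 95, 103, 126, 134, 142, 152]

Pooled cuts: [4, 13, 24, 33, 47, 64, 72, 86, 95, 103, 110, 126, 134, 142, 152]

Fragment lengths:
  [0,4): 4 bp
  [4,13): 9 bp
  [13,24): 11 bp
  [24,33): 9 bp
  [33,47): 14 bp
  [47,64): 17 bp
  [64,72): 8 bp
  [72,86): 14 bp
  [86,95): 9 bp
  [95,103): 8 bp
  [103,110): 7 bp
  [110,126): 16 bp
  [126,134): 8 bp
  [134,142): 8 bp
  [142,152): 10 bp
  [152,153): 1 bp

[1,4,7,8,8,8,8,9,9,9,10,11,14,14,16,17]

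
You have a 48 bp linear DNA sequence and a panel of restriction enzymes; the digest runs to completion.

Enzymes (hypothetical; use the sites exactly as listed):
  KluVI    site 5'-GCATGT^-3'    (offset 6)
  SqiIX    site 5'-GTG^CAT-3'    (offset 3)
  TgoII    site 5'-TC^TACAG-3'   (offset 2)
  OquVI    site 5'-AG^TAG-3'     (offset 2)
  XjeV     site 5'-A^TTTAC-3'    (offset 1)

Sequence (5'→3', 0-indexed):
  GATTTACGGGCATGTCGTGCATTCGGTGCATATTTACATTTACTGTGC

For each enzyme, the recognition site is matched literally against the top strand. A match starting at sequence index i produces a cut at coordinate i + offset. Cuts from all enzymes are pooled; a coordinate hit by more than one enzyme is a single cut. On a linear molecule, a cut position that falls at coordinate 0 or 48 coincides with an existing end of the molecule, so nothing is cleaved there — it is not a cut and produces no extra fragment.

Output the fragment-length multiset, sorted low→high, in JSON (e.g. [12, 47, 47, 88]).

Site scan:
  KluVI GCATGT/6: at [9] ⇒ [15]
  SqiIX GTGCAT/3: at [16, 25] ⇒ [19, 28]
  TgoII (TCTACAG, off=2): no sites
  OquVI (AGTAG, off=2): no sites
  XjeV ATTTAC/1: at [1, 31, 37] ⇒ [2, 32, 38]

Pooled cuts: [2, 15, 19, 28, 32, 38]

Fragment lengths:
  [0,2): 2 bp
  [2,15): 13 bp
  [15,19): 4 bp
  [19,28): 9 bp
  [28,32): 4 bp
  [32,38): 6 bp
  [38,48): 10 bp

[2,4,4,6,9,10,13]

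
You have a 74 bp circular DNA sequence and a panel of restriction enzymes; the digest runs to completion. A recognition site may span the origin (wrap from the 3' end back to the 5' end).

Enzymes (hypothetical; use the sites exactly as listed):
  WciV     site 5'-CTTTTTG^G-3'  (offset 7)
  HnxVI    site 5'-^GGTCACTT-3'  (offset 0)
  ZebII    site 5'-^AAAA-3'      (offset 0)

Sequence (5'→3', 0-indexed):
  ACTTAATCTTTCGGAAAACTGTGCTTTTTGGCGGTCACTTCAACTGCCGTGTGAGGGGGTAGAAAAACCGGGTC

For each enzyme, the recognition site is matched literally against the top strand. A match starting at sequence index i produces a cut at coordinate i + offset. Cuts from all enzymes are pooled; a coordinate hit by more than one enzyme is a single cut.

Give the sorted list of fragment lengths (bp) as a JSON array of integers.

[1,2,7,16,18,30]

Per-enzyme occurrences:
  WciV (CTTTTTGG, off=7): starts [23] → cuts [30]
  HnxVI (GGTCACTT, off=0): starts [32, 70] → cuts [32, 70]
  ZebII (AAAA, off=0): starts [14, 62, 63] → cuts [14, 62, 63]

All cut coordinates (distinct, sorted): [14, 30, 32, 62, 63, 70]

Fragment lengths:
  14→30: 16 bp
  30→32: 2 bp
  32→62: 30 bp
  62→63: 1 bp
  63→70: 7 bp
  70→14 (wrap): 74-70+14 = 18 bp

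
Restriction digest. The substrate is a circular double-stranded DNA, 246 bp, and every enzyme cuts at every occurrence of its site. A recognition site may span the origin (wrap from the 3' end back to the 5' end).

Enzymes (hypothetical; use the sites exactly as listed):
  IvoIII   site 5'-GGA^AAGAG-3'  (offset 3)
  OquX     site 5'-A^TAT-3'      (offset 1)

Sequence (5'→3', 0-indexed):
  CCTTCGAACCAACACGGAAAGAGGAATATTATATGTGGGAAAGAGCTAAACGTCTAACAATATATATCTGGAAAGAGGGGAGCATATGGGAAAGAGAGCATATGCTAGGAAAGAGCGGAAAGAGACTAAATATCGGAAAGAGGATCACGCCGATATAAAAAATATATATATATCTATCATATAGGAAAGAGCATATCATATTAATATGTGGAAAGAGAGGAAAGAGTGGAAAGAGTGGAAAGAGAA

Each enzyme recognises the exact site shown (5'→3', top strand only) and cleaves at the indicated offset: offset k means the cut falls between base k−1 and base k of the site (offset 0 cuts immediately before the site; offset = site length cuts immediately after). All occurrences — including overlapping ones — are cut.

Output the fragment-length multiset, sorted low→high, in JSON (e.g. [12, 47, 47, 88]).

[2,2,2,2,2,2,5,5,6,7,7,7,7,8,8,8,9,9,9,9,9,9,9,9,10,11,12,16,20,25]

Site scan:
  IvoIII (GGAAAGAG, off=3): starts [15, 37, 69, 88, 107, 116, 134, 183, 209, 218, 227, 236] → cuts [18, 40, 72, 91, 110, 119, 137, 186, 212, 221, 230, 239]
  OquX (ATAT, off=1): starts [25, 30, 59, 61, 63, 83, 99, 129, 152, 161, 163, 165, 167, 169, 178, 192, 197, 203] → cuts [26, 31, 60, 62, 64, 84, 100, 130, 153, 162, 164, 166, 168, 170, 179, 193, 198, 204]

All cut coordinates (distinct, sorted): [18, 26, 31, 40, 60, 62, 64, 72, 84, 91, 100, 110, 119, 130, 137, 153, 162, 164, 166, 168, 170, 179, 186, 193, 198, 204, 212, 221, 230, 239]

Fragment lengths:
  18→26: 8 bp
  26→31: 5 bp
  31→40: 9 bp
  40→60: 20 bp
  60→62: 2 bp
  62→64: 2 bp
  64→72: 8 bp
  72→84: 12 bp
  84→91: 7 bp
  91→100: 9 bp
  100→110: 10 bp
  110→119: 9 bp
  119→130: 11 bp
  130→137: 7 bp
  137→153: 16 bp
  153→162: 9 bp
  162→164: 2 bp
  164→166: 2 bp
  166→168: 2 bp
  168→170: 2 bp
  170→179: 9 bp
  179→186: 7 bp
  186→193: 7 bp
  193→198: 5 bp
  198→204: 6 bp
  204→212: 8 bp
  212→221: 9 bp
  221→230: 9 bp
  230→239: 9 bp
  239→18 (wrap): 246-239+18 = 25 bp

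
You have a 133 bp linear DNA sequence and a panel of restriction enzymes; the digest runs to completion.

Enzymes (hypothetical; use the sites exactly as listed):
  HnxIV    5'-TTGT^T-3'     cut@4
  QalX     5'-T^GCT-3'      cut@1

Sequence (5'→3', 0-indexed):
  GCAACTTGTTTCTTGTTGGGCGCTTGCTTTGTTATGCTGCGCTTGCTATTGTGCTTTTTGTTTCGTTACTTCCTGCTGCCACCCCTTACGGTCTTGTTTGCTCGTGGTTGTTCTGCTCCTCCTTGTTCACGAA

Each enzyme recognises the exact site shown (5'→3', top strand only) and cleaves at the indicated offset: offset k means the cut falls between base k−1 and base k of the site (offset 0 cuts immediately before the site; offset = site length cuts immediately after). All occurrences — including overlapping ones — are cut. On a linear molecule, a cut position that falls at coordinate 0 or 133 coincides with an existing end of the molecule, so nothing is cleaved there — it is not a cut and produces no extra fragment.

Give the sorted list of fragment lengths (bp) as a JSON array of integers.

Site scan:
  HnxIV (TTGTT, off=4): starts [5, 12, 28, 57, 93, 107, 122] → cuts [9, 16, 32, 61, 97, 111, 126]
  QalX (TGCT, off=1): starts [24, 34, 43, 51, 73, 98, 113] → cuts [25, 35, 44, 52, 74, 99, 114]

Pooled cuts: [9, 16, 25, 32, 35, 44, 52, 61, 74, 97, 99, 111, 114, 126]

Fragment lengths:
  [0,9): 9 bp
  [9,16): 7 bp
  [16,25): 9 bp
  [25,32): 7 bp
  [32,35): 3 bp
  [35,44): 9 bp
  [44,52): 8 bp
  [52,61): 9 bp
  [61,74): 13 bp
  [74,97): 23 bp
  [97,99): 2 bp
  [99,111): 12 bp
  [111,114): 3 bp
  [114,126): 12 bp
  [126,133): 7 bp

[2,3,3,7,7,7,8,9,9,9,9,12,12,13,23]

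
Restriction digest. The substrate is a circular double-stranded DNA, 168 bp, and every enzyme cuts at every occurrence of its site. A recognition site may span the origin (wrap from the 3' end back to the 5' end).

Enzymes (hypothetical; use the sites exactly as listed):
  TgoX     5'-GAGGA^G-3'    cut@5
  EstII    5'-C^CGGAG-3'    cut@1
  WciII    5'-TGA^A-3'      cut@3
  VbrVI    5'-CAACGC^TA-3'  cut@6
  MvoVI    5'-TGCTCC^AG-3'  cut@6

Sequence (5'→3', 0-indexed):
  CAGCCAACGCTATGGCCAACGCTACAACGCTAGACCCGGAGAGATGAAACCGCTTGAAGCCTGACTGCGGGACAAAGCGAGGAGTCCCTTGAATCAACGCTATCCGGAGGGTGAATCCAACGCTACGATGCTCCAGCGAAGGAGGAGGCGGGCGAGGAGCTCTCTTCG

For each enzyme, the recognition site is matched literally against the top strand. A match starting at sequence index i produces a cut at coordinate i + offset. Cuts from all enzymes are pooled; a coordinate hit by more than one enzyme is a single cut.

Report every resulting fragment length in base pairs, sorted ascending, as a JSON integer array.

[4,6,8,8,9,9,10,10,11,11,12,12,12,20,26]

Per-enzyme occurrences:
  TgoX (GAGGAG, off=5): starts [78, 141, 153] → cuts [83, 146, 158]
  EstII (CCGGAG, off=1): starts [35, 103] → cuts [36, 104]
  WciII (TGAA, off=3): starts [44, 54, 89, 111] → cuts [47, 57, 92, 114]
  VbrVI (CAACGCTA, off=6): starts [4, 16, 24, 94, 117] → cuts [10, 22, 30, 100, 123]
  MvoVI (TGCTCCAG, off=6): starts [128] → cuts [134]

Pooled cuts: [10, 22, 30, 36, 47, 57, 83, 92, 100, 104, 114, 123, 134, 146, 158]

Fragments:
  10→22: 12 bp
  22→30: 8 bp
  30→36: 6 bp
  36→47: 11 bp
  47→57: 10 bp
  57→83: 26 bp
  83→92: 9 bp
  92→100: 8 bp
  100→104: 4 bp
  104→114: 10 bp
  114→123: 9 bp
  123→134: 11 bp
  134→146: 12 bp
  146→158: 12 bp
  158→10 (wrap): 168-158+10 = 20 bp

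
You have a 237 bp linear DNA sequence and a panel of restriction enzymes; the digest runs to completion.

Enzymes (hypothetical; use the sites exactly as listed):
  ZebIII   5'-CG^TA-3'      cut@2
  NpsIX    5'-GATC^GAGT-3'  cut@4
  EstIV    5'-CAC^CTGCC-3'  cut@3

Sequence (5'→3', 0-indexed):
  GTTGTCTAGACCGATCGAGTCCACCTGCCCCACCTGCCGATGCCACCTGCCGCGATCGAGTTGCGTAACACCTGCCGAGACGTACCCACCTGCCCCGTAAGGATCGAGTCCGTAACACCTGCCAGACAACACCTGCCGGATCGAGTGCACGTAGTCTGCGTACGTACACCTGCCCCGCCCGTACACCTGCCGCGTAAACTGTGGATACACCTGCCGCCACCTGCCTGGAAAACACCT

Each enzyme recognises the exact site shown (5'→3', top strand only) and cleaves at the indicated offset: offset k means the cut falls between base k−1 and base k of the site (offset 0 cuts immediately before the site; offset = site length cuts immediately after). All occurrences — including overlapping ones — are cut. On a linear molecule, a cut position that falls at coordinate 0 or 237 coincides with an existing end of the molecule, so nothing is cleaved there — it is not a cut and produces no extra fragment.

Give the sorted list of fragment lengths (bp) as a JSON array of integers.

Scan for sites:
  ZebIII (CGTA, off=2): starts [63, 80, 95, 110, 149, 158, 162, 179, 192] → cuts [65, 82, 97, 112, 151, 160, 164, 181, 194]
  NpsIX (GATCGAGT, off=4): starts [12, 53, 101, 138] → cuts [16, 57, 105, 142]
  EstIV (CACCTGCC, off=3): starts [21, 30, 43, 68, 86, 115, 129, 166, 183, 207, 217] → cuts [24, 33, 46, 71, 89, 118, 132, 169, 186, 210, 220]

Pooled cuts: [16, 24, 33, 46, 57, 65, 71, 82, 89, 97, 105, 112, 118, 132, 142, 151, 160, 164, 169, 181, 186, 194, 210, 220]

Fragment lengths:
  [0,16): 16 bp
  [16,24): 8 bp
  [24,33): 9 bp
  [33,46): 13 bp
  [46,57): 11 bp
  [57,65): 8 bp
  [65,71): 6 bp
  [71,82): 11 bp
  [82,89): 7 bp
  [89,97): 8 bp
  [97,105): 8 bp
  [105,112): 7 bp
  [112,118): 6 bp
  [118,132): 14 bp
  [132,142): 10 bp
  [142,151): 9 bp
  [151,160): 9 bp
  [160,164): 4 bp
  [164,169): 5 bp
  [169,181): 12 bp
  [181,186): 5 bp
  [186,194): 8 bp
  [194,210): 16 bp
  [210,220): 10 bp
  [220,237): 17 bp

[4,5,5,6,6,7,7,8,8,8,8,8,9,9,9,10,10,11,11,12,13,14,16,16,17]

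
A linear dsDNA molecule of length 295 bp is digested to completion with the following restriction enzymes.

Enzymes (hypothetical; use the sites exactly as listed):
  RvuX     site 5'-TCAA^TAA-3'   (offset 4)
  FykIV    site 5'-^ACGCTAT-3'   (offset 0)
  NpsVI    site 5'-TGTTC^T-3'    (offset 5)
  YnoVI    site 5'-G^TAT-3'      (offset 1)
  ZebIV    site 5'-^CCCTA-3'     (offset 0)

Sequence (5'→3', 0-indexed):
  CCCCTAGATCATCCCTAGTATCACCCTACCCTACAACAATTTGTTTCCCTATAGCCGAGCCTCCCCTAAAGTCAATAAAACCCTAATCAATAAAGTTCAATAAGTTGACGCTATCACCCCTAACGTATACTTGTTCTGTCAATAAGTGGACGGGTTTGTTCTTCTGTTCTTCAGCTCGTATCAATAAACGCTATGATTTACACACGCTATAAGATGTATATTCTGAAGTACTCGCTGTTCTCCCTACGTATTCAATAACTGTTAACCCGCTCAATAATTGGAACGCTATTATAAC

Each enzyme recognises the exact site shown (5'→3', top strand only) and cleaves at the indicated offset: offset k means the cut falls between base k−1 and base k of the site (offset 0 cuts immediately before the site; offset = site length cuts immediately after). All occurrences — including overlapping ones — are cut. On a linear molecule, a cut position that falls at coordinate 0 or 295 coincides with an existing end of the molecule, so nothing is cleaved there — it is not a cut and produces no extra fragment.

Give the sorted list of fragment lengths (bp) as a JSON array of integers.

Per-enzyme occurrences:
  RvuX (TCAATAA, off=4): starts [71, 86, 96, 138, 180, 251, 270] → cuts [75, 90, 100, 142, 184, 255, 274]
  FykIV (ACGCTAT, off=0): starts [107, 187, 203, 282] → cuts [107, 187, 203, 282]
  NpsVI (TGTTCT, off=5): starts [131, 156, 164, 235] → cuts [136, 161, 169, 240]
  YnoVI (GTAT, off=1): starts [17, 124, 177, 215, 247] → cuts [18, 125, 178, 216, 248]
  ZebIV (CCCTA, off=0): starts [1, 12, 23, 28, 46, 63, 80, 117, 241] → cuts [1, 12, 23, 28, 46, 63, 80, 117, 241]

All cut coordinates (distinct, sorted): [1, 12, 18, 23, 28, 46, 63, 75, 80, 90, 100, 107, 117, 125, 136, 142, 161, 169, 178, 184, 187, 203, 216, 240, 241, 248, 255, 274, 282]

Fragment lengths:
  [0,1): 1 bp
  [1,12): 11 bp
  [12,18): 6 bp
  [18,23): 5 bp
  [23,28): 5 bp
  [28,46): 18 bp
  [46,63): 17 bp
  [63,75): 12 bp
  [75,80): 5 bp
  [80,90): 10 bp
  [90,100): 10 bp
  [100,107): 7 bp
  [107,117): 10 bp
  [117,125): 8 bp
  [125,136): 11 bp
  [136,142): 6 bp
  [142,161): 19 bp
  [161,169): 8 bp
  [169,178): 9 bp
  [178,184): 6 bp
  [184,187): 3 bp
  [187,203): 16 bp
  [203,216): 13 bp
  [216,240): 24 bp
  [240,241): 1 bp
  [241,248): 7 bp
  [248,255): 7 bp
  [255,274): 19 bp
  [274,282): 8 bp
  [282,295): 13 bp

[1,1,3,5,5,5,6,6,6,7,7,7,8,8,8,9,10,10,10,11,11,12,13,13,16,17,18,19,19,24]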